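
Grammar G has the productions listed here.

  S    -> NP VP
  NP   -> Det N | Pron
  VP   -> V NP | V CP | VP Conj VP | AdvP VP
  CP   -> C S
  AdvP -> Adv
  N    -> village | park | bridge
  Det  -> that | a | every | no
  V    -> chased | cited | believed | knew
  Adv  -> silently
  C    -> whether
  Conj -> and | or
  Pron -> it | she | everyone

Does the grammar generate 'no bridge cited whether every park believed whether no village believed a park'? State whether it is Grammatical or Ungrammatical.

[S [NP [Det no] [N bridge]] [VP [V cited] [CP [C whether] [S [NP [Det every] [N park]] [VP [V believed] [CP [C whether] [S [NP [Det no] [N village]] [VP [V believed] [NP [Det a] [N park]]]]]]]]]]
The bracketing above is licensed at every node by one of the given productions, with S at the root.

Grammatical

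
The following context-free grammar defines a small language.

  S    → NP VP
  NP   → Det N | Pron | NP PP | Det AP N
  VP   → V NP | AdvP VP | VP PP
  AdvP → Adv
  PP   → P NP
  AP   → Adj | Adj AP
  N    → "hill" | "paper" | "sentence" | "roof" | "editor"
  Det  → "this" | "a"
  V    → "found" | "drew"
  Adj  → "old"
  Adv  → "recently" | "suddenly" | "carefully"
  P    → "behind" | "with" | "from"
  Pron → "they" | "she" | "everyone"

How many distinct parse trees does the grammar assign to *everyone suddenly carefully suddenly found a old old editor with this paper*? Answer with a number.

5

Two of the 5 distinct bracketings:
[S [NP [Pron everyone]] [VP [AdvP [Adv suddenly]] [VP [AdvP [Adv carefully]] [VP [AdvP [Adv suddenly]] [VP [V found] [NP [NP [Det a] [AP [Adj old] [AP [Adj old]]] [N editor]] [PP [P with] [NP [Det this] [N paper]]]]]]]]]
[S [NP [Pron everyone]] [VP [AdvP [Adv suddenly]] [VP [AdvP [Adv carefully]] [VP [AdvP [Adv suddenly]] [VP [VP [V found] [NP [Det a] [AP [Adj old] [AP [Adj old]]] [N editor]]] [PP [P with] [NP [Det this] [N paper]]]]]]]]
The difference turns on whether NP → NP PP is used at the relevant span, versus an alternative expansion of NP.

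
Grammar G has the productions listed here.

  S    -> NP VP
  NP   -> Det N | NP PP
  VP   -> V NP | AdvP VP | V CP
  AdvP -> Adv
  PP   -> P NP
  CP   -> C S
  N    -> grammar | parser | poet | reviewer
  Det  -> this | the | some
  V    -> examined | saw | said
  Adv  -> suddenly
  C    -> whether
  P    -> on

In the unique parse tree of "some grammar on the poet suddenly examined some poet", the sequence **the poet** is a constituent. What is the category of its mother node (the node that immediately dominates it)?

[S [NP [NP [Det some] [N grammar]] [PP [P on] [NP [Det the] [N poet]]]] [VP [AdvP [Adv suddenly]] [VP [V examined] [NP [Det some] [N poet]]]]]
The span 'the poet' is the NP node built by NP → Det N.
Its mother is the PP built by PP → P NP.

PP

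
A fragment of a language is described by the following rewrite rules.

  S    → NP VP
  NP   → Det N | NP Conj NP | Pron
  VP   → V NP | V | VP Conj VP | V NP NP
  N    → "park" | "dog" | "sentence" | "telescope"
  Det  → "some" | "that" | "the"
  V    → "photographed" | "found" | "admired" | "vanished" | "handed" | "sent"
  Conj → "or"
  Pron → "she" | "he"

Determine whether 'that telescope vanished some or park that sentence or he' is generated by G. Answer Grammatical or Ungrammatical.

Ungrammatical

A Det word can never sit immediately before a Conj word in any string this grammar generates, so the substring 'some or' rules out a derivation.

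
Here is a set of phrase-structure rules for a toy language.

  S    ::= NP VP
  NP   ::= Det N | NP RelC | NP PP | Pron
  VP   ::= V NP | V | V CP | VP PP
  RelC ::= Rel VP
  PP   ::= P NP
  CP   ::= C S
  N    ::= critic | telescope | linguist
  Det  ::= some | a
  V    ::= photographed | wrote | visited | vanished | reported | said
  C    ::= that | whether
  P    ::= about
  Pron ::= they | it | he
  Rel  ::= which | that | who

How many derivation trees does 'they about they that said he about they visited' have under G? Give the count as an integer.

Two of the 7 distinct bracketings:
[S [NP [NP [NP [Pron they]] [PP [P about] [NP [Pron they]]]] [RelC [Rel that] [VP [V said] [NP [NP [Pron he]] [PP [P about] [NP [Pron they]]]]]]] [VP [V visited]]]
[S [NP [NP [NP [Pron they]] [PP [P about] [NP [Pron they]]]] [RelC [Rel that] [VP [VP [V said] [NP [Pron he]]] [PP [P about] [NP [Pron they]]]]]] [VP [V visited]]]
The difference turns on whether VP → VP PP is used at the relevant span, versus an alternative expansion of VP.

7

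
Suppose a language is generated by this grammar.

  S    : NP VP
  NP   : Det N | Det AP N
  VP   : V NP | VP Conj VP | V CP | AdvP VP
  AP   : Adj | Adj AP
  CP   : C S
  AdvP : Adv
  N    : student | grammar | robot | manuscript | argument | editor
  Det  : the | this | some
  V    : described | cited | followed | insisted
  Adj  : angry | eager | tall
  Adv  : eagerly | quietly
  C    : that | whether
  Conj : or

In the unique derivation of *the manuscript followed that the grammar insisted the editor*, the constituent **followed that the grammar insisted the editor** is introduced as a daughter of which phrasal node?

S

S
  NP
    Det: the
    N: manuscript
  VP
    V: followed
    CP
      C: that
      S
        NP
          Det: the
          N: grammar
        VP
          V: insisted
          NP
            Det: the
            N: editor
The span 'followed that the grammar insisted the editor' is the VP node built by VP → V CP.
Its mother is the S built by S → NP VP.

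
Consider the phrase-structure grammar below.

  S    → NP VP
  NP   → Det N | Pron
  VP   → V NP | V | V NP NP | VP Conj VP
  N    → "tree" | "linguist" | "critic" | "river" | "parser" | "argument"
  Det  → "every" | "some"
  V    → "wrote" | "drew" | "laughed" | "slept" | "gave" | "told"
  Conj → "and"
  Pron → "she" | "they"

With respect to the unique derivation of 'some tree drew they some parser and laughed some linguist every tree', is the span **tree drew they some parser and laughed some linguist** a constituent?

[S [NP [Det some] [N tree]] [VP [VP [V drew] [NP [Pron they]] [NP [Det some] [N parser]]] [Conj and] [VP [V laughed] [NP [Det some] [N linguist]] [NP [Det every] [N tree]]]]]
The smallest constituent containing 'tree drew they some parser and laughed some linguist' is the S spanning 'some tree drew they some parser and laughed some linguist every tree'; no single node in the tree dominates exactly the given words.

No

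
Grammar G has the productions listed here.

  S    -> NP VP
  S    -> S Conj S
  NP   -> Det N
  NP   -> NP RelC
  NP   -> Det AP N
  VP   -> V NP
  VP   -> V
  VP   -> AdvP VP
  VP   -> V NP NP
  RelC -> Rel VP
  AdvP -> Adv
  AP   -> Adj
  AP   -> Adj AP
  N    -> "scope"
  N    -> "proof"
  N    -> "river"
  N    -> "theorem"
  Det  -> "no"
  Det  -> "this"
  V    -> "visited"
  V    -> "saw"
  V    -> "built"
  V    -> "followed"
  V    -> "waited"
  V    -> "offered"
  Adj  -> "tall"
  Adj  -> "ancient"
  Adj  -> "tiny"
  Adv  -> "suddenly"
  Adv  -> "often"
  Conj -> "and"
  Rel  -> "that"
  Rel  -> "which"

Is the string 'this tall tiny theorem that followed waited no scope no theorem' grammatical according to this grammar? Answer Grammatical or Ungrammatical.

[S [NP [NP [Det this] [AP [Adj tall] [AP [Adj tiny]]] [N theorem]] [RelC [Rel that] [VP [V followed]]]] [VP [V waited] [NP [Det no] [N scope]] [NP [Det no] [N theorem]]]]
The bracketing above is licensed at every node by one of the given productions, with S at the root.

Grammatical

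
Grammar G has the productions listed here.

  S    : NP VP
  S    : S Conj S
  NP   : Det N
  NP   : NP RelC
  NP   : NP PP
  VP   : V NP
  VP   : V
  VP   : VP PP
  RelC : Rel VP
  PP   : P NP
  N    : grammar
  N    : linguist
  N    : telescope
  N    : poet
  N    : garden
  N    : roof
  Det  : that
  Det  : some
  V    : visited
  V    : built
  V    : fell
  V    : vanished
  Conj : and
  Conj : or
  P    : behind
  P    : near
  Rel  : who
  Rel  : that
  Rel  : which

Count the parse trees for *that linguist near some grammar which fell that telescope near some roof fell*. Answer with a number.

Two of the 7 distinct bracketings:
[S [NP [NP [NP [Det that] [N linguist]] [PP [P near] [NP [Det some] [N grammar]]]] [RelC [Rel which] [VP [V fell] [NP [NP [Det that] [N telescope]] [PP [P near] [NP [Det some] [N roof]]]]]]] [VP [V fell]]]
[S [NP [NP [NP [Det that] [N linguist]] [PP [P near] [NP [Det some] [N grammar]]]] [RelC [Rel which] [VP [VP [V fell] [NP [Det that] [N telescope]]] [PP [P near] [NP [Det some] [N roof]]]]]] [VP [V fell]]]
The difference turns on whether VP → VP PP is used at the relevant span, versus an alternative expansion of VP.

7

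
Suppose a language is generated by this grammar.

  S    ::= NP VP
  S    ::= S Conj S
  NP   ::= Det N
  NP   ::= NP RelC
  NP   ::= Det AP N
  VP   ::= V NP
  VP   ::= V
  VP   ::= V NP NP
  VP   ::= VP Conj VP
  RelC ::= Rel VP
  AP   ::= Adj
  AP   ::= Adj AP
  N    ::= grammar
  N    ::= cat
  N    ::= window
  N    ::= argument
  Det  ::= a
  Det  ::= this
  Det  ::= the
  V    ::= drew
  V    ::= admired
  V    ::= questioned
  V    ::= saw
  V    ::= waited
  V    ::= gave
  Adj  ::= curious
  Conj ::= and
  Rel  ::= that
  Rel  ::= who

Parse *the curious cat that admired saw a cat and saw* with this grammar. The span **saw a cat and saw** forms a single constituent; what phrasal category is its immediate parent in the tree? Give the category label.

S

[S [NP [NP [Det the] [AP [Adj curious]] [N cat]] [RelC [Rel that] [VP [V admired]]]] [VP [VP [V saw] [NP [Det a] [N cat]]] [Conj and] [VP [V saw]]]]
The span 'saw a cat and saw' is the VP node built by VP → VP Conj VP.
Its mother is the S built by S → NP VP.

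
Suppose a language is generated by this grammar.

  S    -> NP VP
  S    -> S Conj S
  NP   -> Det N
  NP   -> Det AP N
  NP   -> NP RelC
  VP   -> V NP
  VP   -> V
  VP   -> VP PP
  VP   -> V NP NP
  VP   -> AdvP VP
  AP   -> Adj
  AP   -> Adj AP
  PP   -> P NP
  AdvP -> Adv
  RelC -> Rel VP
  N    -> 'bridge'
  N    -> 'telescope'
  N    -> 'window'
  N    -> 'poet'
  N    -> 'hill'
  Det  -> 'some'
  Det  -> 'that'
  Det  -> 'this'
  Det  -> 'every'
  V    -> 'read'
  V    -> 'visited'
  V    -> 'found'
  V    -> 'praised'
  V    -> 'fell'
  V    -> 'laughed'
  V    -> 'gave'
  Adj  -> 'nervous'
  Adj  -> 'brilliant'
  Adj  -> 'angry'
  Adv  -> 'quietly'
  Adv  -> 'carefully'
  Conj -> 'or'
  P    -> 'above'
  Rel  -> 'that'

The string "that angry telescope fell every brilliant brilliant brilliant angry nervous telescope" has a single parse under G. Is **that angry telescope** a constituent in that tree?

[S [NP [Det that] [AP [Adj angry]] [N telescope]] [VP [V fell] [NP [Det every] [AP [Adj brilliant] [AP [Adj brilliant] [AP [Adj brilliant] [AP [Adj angry] [AP [Adj nervous]]]]]] [N telescope]]]]
The words 'that angry telescope' are exhaustively dominated by a single NP node (built by NP → Det AP N), so they form a constituent.

Yes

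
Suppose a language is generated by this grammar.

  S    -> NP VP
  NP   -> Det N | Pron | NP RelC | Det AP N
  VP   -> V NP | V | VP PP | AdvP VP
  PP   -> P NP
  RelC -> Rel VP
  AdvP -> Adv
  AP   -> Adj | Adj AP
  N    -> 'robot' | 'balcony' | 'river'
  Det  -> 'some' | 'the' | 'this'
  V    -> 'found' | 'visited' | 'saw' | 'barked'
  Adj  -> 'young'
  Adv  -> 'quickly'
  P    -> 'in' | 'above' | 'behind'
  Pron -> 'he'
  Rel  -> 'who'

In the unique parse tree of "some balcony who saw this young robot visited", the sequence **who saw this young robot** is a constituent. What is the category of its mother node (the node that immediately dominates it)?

S
  NP
    NP
      Det: some
      N: balcony
    RelC
      Rel: who
      VP
        V: saw
        NP
          Det: this
          AP
            Adj: young
          N: robot
  VP
    V: visited
The span 'who saw this young robot' is the RelC node built by RelC → Rel VP.
Its mother is the NP built by NP → NP RelC.

NP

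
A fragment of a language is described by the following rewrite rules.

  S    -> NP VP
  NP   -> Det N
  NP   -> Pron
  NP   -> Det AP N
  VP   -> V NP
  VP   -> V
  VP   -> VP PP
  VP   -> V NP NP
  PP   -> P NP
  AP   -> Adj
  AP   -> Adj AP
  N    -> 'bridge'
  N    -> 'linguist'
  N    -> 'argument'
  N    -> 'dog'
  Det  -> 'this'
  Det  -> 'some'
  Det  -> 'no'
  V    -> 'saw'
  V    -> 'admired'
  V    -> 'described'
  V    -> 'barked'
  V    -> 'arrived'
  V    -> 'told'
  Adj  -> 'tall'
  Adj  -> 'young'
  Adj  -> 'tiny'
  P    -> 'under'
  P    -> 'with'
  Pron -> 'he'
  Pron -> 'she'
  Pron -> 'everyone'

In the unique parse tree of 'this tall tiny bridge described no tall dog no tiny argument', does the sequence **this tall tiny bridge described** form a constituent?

[S [NP [Det this] [AP [Adj tall] [AP [Adj tiny]]] [N bridge]] [VP [V described] [NP [Det no] [AP [Adj tall]] [N dog]] [NP [Det no] [AP [Adj tiny]] [N argument]]]]
The smallest constituent containing 'this tall tiny bridge described' is the S spanning 'this tall tiny bridge described no tall dog no tiny argument'; no single node in the tree dominates exactly the given words.

No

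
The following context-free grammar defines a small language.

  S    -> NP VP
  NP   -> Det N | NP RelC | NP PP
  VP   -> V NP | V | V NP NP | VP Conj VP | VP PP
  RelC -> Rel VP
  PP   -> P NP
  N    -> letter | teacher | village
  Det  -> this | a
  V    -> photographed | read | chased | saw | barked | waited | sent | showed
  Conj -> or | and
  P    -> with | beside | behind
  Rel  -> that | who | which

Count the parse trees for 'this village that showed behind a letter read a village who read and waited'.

Two of the 4 distinct bracketings:
[S [NP [NP [Det this] [N village]] [RelC [Rel that] [VP [VP [V showed]] [PP [P behind] [NP [Det a] [N letter]]]]]] [VP [V read] [NP [NP [Det a] [N village]] [RelC [Rel who] [VP [VP [V read]] [Conj and] [VP [V waited]]]]]]]
[S [NP [NP [Det this] [N village]] [RelC [Rel that] [VP [VP [V showed]] [PP [P behind] [NP [Det a] [N letter]]]]]] [VP [VP [V read] [NP [NP [Det a] [N village]] [RelC [Rel who] [VP [V read]]]]] [Conj and] [VP [V waited]]]]
The trees differ in how a recursive rule is bracketed over the same span.

4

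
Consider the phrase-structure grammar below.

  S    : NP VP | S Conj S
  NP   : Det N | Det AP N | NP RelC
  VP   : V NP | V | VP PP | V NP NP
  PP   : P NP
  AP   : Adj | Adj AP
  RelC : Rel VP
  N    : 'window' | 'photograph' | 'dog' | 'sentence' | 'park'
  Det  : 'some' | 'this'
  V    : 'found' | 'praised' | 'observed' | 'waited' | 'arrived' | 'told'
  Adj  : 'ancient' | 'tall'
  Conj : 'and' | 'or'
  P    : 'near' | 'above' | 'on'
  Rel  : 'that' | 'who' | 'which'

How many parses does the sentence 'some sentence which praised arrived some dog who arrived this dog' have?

The two bracketings:
[S [NP [NP [Det some] [N sentence]] [RelC [Rel which] [VP [V praised]]]] [VP [V arrived] [NP [NP [Det some] [N dog]] [RelC [Rel who] [VP [V arrived] [NP [Det this] [N dog]]]]]]]
[S [NP [NP [Det some] [N sentence]] [RelC [Rel which] [VP [V praised]]]] [VP [V arrived] [NP [NP [Det some] [N dog]] [RelC [Rel who] [VP [V arrived]]]] [NP [Det this] [N dog]]]]
The difference turns on whether VP → V NP is used at the relevant span, versus an alternative expansion of VP.

2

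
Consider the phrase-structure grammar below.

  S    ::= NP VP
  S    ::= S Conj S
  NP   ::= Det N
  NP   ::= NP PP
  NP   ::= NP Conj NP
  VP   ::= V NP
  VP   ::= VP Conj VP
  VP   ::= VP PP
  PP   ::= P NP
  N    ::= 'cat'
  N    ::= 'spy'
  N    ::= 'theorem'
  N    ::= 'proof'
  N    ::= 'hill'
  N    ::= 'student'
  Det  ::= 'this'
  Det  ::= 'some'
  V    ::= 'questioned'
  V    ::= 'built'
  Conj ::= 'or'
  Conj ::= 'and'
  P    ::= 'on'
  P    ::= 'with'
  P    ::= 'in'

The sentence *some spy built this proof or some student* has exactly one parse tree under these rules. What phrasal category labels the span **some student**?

NP

[S [NP [Det some] [N spy]] [VP [V built] [NP [NP [Det this] [N proof]] [Conj or] [NP [Det some] [N student]]]]]
The span 'some student' is the NP node built by NP → Det N.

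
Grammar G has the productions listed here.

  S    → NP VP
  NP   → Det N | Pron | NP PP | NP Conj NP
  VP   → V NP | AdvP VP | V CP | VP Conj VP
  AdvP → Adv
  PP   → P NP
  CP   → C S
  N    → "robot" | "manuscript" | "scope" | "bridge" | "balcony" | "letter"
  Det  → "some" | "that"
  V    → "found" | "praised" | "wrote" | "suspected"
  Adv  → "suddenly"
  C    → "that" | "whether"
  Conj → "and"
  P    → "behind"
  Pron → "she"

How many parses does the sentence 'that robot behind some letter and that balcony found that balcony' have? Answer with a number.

The two bracketings:
[S [NP [NP [Det that] [N robot]] [PP [P behind] [NP [NP [Det some] [N letter]] [Conj and] [NP [Det that] [N balcony]]]]] [VP [V found] [NP [Det that] [N balcony]]]]
[S [NP [NP [NP [Det that] [N robot]] [PP [P behind] [NP [Det some] [N letter]]]] [Conj and] [NP [Det that] [N balcony]]] [VP [V found] [NP [Det that] [N balcony]]]]
The trees differ in how a recursive rule is bracketed over the same span.

2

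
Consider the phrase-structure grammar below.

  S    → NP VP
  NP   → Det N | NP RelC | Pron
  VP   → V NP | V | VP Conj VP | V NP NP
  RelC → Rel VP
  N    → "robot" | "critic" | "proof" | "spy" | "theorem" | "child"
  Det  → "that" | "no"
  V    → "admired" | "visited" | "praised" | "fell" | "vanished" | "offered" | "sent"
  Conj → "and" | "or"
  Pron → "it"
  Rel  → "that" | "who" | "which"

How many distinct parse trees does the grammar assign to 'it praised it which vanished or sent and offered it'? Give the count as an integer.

7

Two of the 7 distinct bracketings:
[S [NP [Pron it]] [VP [V praised] [NP [NP [Pron it]] [RelC [Rel which] [VP [VP [V vanished]] [Conj or] [VP [VP [V sent]] [Conj and] [VP [V offered] [NP [Pron it]]]]]]]]]
[S [NP [Pron it]] [VP [V praised] [NP [NP [Pron it]] [RelC [Rel which] [VP [VP [VP [V vanished]] [Conj or] [VP [V sent]]] [Conj and] [VP [V offered] [NP [Pron it]]]]]]]]
The trees differ in how a recursive rule is bracketed over the same span.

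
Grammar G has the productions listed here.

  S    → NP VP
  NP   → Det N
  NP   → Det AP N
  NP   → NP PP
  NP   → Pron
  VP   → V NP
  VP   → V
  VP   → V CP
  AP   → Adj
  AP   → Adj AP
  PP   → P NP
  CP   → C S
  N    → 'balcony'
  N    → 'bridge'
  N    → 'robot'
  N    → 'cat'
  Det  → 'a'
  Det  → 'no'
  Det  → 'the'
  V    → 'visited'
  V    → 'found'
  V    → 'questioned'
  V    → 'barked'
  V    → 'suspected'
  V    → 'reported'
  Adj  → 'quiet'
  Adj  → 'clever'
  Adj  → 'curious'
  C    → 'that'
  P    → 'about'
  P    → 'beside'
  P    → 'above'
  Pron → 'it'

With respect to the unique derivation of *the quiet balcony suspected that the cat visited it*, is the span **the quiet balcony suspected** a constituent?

[S [NP [Det the] [AP [Adj quiet]] [N balcony]] [VP [V suspected] [CP [C that] [S [NP [Det the] [N cat]] [VP [V visited] [NP [Pron it]]]]]]]
The smallest constituent containing 'the quiet balcony suspected' is the S spanning 'the quiet balcony suspected that the cat visited it'; no single node in the tree dominates exactly the given words.

No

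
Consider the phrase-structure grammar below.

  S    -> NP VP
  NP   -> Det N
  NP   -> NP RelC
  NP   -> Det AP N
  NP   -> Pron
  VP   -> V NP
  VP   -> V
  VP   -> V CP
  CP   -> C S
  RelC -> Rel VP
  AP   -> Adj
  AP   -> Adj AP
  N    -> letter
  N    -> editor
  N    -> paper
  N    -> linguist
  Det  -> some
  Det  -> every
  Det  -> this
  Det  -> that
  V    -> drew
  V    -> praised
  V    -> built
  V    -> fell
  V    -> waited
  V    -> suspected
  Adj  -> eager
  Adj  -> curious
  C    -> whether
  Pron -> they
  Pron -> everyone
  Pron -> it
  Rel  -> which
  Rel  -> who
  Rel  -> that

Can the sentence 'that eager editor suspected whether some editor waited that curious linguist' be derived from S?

Grammatical

[S [NP [Det that] [AP [Adj eager]] [N editor]] [VP [V suspected] [CP [C whether] [S [NP [Det some] [N editor]] [VP [V waited] [NP [Det that] [AP [Adj curious]] [N linguist]]]]]]]
Each bracket corresponds to one application of a listed rule, so the string is derivable from S.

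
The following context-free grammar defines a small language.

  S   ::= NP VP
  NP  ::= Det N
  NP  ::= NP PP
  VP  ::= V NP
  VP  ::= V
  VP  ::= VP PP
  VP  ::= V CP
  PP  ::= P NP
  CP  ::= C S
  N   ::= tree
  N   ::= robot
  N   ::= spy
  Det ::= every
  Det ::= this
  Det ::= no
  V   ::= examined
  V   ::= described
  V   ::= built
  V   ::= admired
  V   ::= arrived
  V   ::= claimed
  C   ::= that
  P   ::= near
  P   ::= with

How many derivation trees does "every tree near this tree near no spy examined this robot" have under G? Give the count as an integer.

2

The two bracketings:
[S [NP [NP [Det every] [N tree]] [PP [P near] [NP [NP [Det this] [N tree]] [PP [P near] [NP [Det no] [N spy]]]]]] [VP [V examined] [NP [Det this] [N robot]]]]
[S [NP [NP [NP [Det every] [N tree]] [PP [P near] [NP [Det this] [N tree]]]] [PP [P near] [NP [Det no] [N spy]]]] [VP [V examined] [NP [Det this] [N robot]]]]
The trees differ in how a recursive rule is bracketed over the same span.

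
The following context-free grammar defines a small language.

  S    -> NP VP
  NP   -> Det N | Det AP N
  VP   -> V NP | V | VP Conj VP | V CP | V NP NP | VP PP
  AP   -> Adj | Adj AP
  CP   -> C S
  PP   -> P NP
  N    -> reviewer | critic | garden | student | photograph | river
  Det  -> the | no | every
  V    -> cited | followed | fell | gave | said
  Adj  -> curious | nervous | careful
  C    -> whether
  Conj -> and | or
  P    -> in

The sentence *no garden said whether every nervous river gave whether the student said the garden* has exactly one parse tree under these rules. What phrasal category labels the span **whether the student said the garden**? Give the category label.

CP

[S [NP [Det no] [N garden]] [VP [V said] [CP [C whether] [S [NP [Det every] [AP [Adj nervous]] [N river]] [VP [V gave] [CP [C whether] [S [NP [Det the] [N student]] [VP [V said] [NP [Det the] [N garden]]]]]]]]]]
The span 'whether the student said the garden' is the CP node built by CP → C S.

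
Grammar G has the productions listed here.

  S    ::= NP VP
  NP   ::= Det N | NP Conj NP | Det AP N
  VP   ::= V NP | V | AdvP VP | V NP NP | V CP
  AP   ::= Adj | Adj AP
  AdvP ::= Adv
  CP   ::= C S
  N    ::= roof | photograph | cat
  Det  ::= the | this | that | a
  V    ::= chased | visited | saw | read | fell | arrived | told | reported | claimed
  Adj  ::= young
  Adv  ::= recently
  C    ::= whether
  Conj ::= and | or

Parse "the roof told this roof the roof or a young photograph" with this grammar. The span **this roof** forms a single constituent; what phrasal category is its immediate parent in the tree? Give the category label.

S
  NP
    Det: the
    N: roof
  VP
    V: told
    NP
      Det: this
      N: roof
    NP
      NP
        Det: the
        N: roof
      Conj: or
      NP
        Det: a
        AP
          Adj: young
        N: photograph
The span 'this roof' is the NP node built by NP → Det N.
Its mother is the VP built by VP → V NP NP.

VP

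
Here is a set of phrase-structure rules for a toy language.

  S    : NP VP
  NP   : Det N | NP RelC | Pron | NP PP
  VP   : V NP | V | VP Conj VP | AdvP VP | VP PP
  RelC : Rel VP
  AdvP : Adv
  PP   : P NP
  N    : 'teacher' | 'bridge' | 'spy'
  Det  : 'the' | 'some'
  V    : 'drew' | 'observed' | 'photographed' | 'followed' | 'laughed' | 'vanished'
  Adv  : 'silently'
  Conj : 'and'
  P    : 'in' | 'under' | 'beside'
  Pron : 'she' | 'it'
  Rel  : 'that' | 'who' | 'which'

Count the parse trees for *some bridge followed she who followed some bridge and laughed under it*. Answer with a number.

Two of the 6 distinct bracketings:
[S [NP [Det some] [N bridge]] [VP [V followed] [NP [NP [Pron she]] [RelC [Rel who] [VP [VP [V followed] [NP [Det some] [N bridge]]] [Conj and] [VP [VP [V laughed]] [PP [P under] [NP [Pron it]]]]]]]]]
[S [NP [Det some] [N bridge]] [VP [V followed] [NP [NP [Pron she]] [RelC [Rel who] [VP [VP [VP [V followed] [NP [Det some] [N bridge]]] [Conj and] [VP [V laughed]]] [PP [P under] [NP [Pron it]]]]]]]]
The trees differ in how a recursive rule is bracketed over the same span.

6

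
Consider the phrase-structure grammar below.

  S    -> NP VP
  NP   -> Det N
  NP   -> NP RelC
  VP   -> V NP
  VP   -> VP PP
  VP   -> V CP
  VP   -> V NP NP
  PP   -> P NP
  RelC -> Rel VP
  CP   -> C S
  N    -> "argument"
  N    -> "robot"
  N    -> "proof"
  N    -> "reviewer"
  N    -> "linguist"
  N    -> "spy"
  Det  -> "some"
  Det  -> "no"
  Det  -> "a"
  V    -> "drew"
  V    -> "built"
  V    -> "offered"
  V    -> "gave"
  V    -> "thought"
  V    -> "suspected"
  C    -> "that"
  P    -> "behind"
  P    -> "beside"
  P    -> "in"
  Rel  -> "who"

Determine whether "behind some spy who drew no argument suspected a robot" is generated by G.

Ungrammatical

For S → NP VP, no prefix of the string parses as an NP.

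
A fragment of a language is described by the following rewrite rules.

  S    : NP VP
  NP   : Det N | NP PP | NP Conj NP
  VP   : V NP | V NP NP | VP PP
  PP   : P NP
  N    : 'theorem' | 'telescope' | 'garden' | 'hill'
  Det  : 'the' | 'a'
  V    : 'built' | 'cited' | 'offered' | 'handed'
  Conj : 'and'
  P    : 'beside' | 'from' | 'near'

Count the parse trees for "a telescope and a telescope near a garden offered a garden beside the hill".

4

Two of the 4 distinct bracketings:
[S [NP [NP [NP [Det a] [N telescope]] [Conj and] [NP [Det a] [N telescope]]] [PP [P near] [NP [Det a] [N garden]]]] [VP [V offered] [NP [NP [Det a] [N garden]] [PP [P beside] [NP [Det the] [N hill]]]]]]
[S [NP [NP [NP [Det a] [N telescope]] [Conj and] [NP [Det a] [N telescope]]] [PP [P near] [NP [Det a] [N garden]]]] [VP [VP [V offered] [NP [Det a] [N garden]]] [PP [P beside] [NP [Det the] [N hill]]]]]
The difference turns on whether VP → VP PP is used at the relevant span, versus an alternative expansion of VP.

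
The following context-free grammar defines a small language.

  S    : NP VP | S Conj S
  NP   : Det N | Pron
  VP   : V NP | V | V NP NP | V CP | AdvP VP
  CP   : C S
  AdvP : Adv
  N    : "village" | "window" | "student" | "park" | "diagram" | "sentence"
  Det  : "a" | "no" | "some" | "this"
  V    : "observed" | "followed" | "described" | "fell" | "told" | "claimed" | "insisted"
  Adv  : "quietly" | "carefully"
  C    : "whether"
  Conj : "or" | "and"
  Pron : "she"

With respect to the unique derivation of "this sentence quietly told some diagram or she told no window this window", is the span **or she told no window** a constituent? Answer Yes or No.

No

[S [S [NP [Det this] [N sentence]] [VP [AdvP [Adv quietly]] [VP [V told] [NP [Det some] [N diagram]]]]] [Conj or] [S [NP [Pron she]] [VP [V told] [NP [Det no] [N window]] [NP [Det this] [N window]]]]]
The smallest constituent containing 'or she told no window' is the S spanning 'this sentence quietly told some diagram or she told no window this window'; no single node in the tree dominates exactly the given words.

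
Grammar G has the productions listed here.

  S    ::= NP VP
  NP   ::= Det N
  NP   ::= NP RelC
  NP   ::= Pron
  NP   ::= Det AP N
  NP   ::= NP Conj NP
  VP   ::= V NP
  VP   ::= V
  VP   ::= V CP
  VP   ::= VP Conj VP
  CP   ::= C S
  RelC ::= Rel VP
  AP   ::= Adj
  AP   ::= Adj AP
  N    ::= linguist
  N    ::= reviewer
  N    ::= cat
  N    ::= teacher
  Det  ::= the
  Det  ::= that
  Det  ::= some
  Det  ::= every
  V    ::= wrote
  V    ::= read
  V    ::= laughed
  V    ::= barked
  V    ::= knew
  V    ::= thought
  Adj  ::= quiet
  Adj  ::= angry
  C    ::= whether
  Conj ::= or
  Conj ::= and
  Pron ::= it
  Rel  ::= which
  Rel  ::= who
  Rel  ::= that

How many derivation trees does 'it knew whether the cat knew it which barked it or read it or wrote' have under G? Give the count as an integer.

Two of the 9 distinct bracketings:
[S [NP [Pron it]] [VP [V knew] [CP [C whether] [S [NP [Det the] [N cat]] [VP [V knew] [NP [NP [Pron it]] [RelC [Rel which] [VP [VP [V barked] [NP [Pron it]]] [Conj or] [VP [VP [V read] [NP [Pron it]]] [Conj or] [VP [V wrote]]]]]]]]]]]
[S [NP [Pron it]] [VP [V knew] [CP [C whether] [S [NP [Det the] [N cat]] [VP [V knew] [NP [NP [Pron it]] [RelC [Rel which] [VP [VP [VP [V barked] [NP [Pron it]]] [Conj or] [VP [V read] [NP [Pron it]]]] [Conj or] [VP [V wrote]]]]]]]]]]
The trees differ in how a recursive rule is bracketed over the same span.

9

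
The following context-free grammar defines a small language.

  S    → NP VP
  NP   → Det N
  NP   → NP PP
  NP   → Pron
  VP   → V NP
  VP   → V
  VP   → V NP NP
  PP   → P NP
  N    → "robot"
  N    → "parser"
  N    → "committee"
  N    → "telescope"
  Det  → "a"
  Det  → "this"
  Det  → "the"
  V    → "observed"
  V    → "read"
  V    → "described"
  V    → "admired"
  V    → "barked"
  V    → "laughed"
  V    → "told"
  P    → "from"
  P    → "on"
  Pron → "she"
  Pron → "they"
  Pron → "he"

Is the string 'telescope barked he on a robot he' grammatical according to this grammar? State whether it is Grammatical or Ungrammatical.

For S → NP VP, no prefix of the string parses as an NP.

Ungrammatical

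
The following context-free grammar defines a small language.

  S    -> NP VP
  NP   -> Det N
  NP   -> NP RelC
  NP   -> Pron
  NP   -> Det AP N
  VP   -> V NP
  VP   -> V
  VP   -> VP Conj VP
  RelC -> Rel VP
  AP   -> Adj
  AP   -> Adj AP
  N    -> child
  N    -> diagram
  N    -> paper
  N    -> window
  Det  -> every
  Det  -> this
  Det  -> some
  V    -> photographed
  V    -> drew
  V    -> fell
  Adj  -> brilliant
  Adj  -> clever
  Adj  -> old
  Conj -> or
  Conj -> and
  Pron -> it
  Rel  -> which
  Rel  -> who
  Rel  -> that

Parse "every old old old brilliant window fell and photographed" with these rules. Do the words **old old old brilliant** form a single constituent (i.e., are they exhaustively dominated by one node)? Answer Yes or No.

Yes

[S [NP [Det every] [AP [Adj old] [AP [Adj old] [AP [Adj old] [AP [Adj brilliant]]]]] [N window]] [VP [VP [V fell]] [Conj and] [VP [V photographed]]]]
The words 'old old old brilliant' are exhaustively dominated by a single AP node (built by AP → Adj AP), so they form a constituent.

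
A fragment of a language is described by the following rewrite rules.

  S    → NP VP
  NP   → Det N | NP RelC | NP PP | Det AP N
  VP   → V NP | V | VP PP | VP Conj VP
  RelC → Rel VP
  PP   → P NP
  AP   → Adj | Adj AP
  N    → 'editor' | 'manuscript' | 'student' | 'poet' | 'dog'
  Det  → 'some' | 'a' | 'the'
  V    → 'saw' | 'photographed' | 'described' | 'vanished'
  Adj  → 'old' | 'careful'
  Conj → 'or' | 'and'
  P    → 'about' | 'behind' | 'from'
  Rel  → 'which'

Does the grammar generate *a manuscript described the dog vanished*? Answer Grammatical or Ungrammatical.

Ungrammatical

For S → NP VP, the only prefix that parses as NP is 'a manuscript', but the remainder 'described the dog vanished' is not a VP under these rules.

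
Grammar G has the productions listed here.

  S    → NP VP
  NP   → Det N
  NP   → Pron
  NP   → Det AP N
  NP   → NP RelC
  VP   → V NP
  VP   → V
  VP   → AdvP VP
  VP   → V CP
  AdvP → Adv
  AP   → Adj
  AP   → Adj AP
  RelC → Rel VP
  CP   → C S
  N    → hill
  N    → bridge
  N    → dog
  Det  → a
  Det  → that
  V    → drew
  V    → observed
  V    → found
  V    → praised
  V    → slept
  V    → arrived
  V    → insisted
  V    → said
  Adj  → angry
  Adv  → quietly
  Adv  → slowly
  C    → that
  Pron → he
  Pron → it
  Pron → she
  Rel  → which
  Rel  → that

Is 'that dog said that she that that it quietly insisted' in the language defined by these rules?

For S → NP VP, the only prefix that parses as NP is 'that dog', but the remainder 'said that she that that it quietly insisted' is not a VP under these rules.

Ungrammatical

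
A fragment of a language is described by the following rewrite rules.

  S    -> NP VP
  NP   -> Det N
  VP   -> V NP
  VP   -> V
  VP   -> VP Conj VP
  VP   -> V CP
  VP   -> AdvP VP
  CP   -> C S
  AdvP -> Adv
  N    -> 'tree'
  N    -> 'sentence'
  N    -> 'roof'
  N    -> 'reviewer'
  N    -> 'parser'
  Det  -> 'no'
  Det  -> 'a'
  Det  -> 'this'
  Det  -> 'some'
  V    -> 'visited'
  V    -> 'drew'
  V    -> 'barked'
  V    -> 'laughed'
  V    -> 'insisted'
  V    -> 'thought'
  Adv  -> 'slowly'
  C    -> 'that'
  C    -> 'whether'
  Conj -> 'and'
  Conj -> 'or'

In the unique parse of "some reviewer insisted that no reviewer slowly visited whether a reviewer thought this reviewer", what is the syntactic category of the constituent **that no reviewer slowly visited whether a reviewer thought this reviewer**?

S
  NP
    Det: some
    N: reviewer
  VP
    V: insisted
    CP
      C: that
      S
        NP
          Det: no
          N: reviewer
        VP
          AdvP
            Adv: slowly
          VP
            V: visited
            CP
              C: whether
              S
                NP
                  Det: a
                  N: reviewer
                VP
                  V: thought
                  NP
                    Det: this
                    N: reviewer
The span 'that no reviewer slowly visited whether a reviewer thought this reviewer' is the CP node built by CP → C S.

CP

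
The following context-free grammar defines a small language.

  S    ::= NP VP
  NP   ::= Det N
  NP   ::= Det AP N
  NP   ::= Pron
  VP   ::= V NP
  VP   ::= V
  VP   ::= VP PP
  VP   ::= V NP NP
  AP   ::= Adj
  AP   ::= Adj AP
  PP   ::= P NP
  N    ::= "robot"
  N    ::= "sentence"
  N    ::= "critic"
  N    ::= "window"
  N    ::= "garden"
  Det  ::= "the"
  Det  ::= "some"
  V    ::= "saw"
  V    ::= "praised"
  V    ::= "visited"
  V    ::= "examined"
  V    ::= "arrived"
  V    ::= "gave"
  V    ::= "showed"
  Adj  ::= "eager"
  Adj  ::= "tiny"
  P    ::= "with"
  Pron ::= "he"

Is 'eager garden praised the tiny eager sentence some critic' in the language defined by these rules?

Ungrammatical

For S → NP VP, no prefix of the string parses as an NP.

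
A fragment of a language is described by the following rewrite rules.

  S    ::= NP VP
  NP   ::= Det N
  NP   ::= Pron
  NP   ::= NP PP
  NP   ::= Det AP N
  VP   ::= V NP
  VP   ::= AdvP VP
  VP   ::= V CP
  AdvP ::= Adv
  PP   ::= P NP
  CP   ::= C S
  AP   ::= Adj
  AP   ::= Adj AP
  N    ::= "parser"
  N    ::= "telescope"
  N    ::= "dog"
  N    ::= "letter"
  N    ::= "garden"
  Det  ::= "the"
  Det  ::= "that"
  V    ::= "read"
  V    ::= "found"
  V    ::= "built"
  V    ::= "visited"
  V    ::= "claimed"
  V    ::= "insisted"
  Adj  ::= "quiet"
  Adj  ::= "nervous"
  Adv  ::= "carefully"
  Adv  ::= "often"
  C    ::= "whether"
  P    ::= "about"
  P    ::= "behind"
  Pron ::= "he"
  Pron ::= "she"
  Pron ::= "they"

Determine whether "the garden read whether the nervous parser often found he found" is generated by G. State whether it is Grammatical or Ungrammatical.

For S → NP VP, the only prefix that parses as NP is 'the garden', but the remainder 'read whether the nervous parser often found he found' is not a VP under these rules.

Ungrammatical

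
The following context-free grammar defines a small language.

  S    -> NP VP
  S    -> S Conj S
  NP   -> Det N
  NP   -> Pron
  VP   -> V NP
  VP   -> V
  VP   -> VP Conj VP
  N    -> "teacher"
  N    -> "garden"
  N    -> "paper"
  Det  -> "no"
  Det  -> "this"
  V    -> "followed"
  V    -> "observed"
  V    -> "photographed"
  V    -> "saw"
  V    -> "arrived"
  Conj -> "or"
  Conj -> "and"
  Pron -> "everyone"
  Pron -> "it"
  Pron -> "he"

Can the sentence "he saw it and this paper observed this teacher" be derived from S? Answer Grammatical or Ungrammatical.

[S [S [NP [Pron he]] [VP [V saw] [NP [Pron it]]]] [Conj and] [S [NP [Det this] [N paper]] [VP [V observed] [NP [Det this] [N teacher]]]]]
Each bracket corresponds to one application of a listed rule, so the string is derivable from S.

Grammatical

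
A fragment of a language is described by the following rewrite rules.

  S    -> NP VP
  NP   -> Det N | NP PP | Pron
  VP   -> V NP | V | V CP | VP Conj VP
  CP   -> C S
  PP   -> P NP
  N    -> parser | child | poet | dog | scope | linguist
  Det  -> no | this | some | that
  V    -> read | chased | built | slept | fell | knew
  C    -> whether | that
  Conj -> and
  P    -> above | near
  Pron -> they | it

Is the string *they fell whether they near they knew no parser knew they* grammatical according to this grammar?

Ungrammatical

For S → NP VP, the only prefix that parses as NP is 'they', but the remainder 'fell whether they near they knew no parser knew they' is not a VP under these rules.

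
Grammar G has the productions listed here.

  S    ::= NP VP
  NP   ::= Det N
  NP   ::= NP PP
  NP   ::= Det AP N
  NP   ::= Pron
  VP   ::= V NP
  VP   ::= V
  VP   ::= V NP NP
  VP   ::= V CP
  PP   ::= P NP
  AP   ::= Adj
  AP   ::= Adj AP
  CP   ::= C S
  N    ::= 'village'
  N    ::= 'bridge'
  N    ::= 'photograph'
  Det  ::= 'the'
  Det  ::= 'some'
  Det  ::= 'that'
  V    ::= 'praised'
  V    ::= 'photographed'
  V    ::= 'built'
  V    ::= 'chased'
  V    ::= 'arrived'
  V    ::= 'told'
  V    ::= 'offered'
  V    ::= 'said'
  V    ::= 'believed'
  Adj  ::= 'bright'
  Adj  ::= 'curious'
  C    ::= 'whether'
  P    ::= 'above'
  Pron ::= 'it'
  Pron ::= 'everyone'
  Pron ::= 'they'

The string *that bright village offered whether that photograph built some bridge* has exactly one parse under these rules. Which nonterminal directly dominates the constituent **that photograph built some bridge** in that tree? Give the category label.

S
  NP
    Det: that
    AP
      Adj: bright
    N: village
  VP
    V: offered
    CP
      C: whether
      S
        NP
          Det: that
          N: photograph
        VP
          V: built
          NP
            Det: some
            N: bridge
The span 'that photograph built some bridge' is the S node built by S → NP VP.
Its mother is the CP built by CP → C S.

CP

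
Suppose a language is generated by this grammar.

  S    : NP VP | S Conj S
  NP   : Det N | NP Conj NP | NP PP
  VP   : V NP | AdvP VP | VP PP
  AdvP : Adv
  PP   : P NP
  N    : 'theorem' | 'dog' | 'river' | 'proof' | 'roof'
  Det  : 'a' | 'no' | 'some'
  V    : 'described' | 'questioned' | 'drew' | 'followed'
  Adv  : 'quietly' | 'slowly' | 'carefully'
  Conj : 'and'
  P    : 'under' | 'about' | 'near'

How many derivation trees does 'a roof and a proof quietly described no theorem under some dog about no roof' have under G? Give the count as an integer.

Two of the 9 distinct bracketings:
[S [NP [NP [Det a] [N roof]] [Conj and] [NP [Det a] [N proof]]] [VP [AdvP [Adv quietly]] [VP [V described] [NP [NP [Det no] [N theorem]] [PP [P under] [NP [NP [Det some] [N dog]] [PP [P about] [NP [Det no] [N roof]]]]]]]]]
[S [NP [NP [Det a] [N roof]] [Conj and] [NP [Det a] [N proof]]] [VP [AdvP [Adv quietly]] [VP [V described] [NP [NP [NP [Det no] [N theorem]] [PP [P under] [NP [Det some] [N dog]]]] [PP [P about] [NP [Det no] [N roof]]]]]]]
The trees differ in how a recursive rule is bracketed over the same span.

9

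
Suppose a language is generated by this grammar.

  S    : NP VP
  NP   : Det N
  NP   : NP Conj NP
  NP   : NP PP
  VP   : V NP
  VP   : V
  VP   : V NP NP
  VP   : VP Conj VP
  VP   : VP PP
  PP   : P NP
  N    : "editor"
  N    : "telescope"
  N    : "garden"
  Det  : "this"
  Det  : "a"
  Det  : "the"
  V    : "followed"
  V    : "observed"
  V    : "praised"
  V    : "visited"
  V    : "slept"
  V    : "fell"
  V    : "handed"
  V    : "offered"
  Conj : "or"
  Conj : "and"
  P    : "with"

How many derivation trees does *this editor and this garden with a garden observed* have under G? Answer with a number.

The two bracketings:
[S [NP [NP [Det this] [N editor]] [Conj and] [NP [NP [Det this] [N garden]] [PP [P with] [NP [Det a] [N garden]]]]] [VP [V observed]]]
[S [NP [NP [NP [Det this] [N editor]] [Conj and] [NP [Det this] [N garden]]] [PP [P with] [NP [Det a] [N garden]]]] [VP [V observed]]]
The trees differ in how a recursive rule is bracketed over the same span.

2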